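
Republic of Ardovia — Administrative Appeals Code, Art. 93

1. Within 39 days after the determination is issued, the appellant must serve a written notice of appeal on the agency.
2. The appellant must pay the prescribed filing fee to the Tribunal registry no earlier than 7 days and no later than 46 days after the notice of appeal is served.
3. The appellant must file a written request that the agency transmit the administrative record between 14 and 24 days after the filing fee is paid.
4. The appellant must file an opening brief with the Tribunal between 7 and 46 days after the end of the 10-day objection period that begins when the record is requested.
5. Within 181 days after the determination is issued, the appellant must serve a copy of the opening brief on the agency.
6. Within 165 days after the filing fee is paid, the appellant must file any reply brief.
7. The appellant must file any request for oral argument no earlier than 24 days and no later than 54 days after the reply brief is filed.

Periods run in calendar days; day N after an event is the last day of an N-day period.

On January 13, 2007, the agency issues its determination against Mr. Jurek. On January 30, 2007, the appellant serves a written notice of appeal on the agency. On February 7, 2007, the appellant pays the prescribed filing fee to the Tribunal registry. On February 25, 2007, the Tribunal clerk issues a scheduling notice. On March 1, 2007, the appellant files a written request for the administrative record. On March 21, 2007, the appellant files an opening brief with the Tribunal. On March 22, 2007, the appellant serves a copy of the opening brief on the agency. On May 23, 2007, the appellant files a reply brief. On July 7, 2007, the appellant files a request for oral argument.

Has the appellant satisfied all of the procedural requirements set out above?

Yes

(1) due by January 13, 2007 + 39 days = February 21, 2007; January 30, 2007 is within that limit.
(2) the permitted window runs from January 30, 2007 + 7 = February 6, 2007 to January 30, 2007 + 46 = March 17, 2007; February 7, 2007 falls inside that range.
(3) the permitted window runs from February 7, 2007 + 14 = February 21, 2007 to February 7, 2007 + 24 = March 3, 2007; March 1, 2007 falls inside that range.
(4) the permitted window runs from March 11, 2007 + 7 = March 18, 2007 to March 11, 2007 + 46 = April 26, 2007; done March 21, 2007 — within the window.
(5) due by January 13, 2007 + 181 days = July 13, 2007; done March 22, 2007 — timely.
(6) due by February 7, 2007 + 165 days = July 22, 2007; May 23, 2007 is within that limit.
(7) the permitted window runs from May 23, 2007 + 24 = June 16, 2007 to May 23, 2007 + 54 = July 16, 2007; done July 7, 2007, which is between those dates.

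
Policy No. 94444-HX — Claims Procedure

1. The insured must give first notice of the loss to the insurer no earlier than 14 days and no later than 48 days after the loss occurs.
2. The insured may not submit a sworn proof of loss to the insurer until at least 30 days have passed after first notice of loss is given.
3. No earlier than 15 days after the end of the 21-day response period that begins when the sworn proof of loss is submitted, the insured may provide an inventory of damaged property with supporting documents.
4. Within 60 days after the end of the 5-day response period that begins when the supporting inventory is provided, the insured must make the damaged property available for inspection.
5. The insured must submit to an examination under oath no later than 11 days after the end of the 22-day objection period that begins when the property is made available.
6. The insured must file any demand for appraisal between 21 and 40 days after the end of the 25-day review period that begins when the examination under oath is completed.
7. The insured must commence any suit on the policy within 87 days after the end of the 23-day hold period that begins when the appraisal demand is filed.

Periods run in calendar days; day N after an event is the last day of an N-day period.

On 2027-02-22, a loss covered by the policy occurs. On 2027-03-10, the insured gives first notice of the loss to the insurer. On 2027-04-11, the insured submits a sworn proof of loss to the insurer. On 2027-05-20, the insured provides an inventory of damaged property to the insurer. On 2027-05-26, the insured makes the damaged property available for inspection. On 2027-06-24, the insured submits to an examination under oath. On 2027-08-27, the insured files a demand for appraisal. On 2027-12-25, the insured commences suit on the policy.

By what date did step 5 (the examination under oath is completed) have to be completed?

2027-06-28

The property is made available on 2027-05-26; the 22-day objection period therefore ends 2027-06-17, and step 5 runs from that date. 11 days after 2027-06-17 is 2027-06-28.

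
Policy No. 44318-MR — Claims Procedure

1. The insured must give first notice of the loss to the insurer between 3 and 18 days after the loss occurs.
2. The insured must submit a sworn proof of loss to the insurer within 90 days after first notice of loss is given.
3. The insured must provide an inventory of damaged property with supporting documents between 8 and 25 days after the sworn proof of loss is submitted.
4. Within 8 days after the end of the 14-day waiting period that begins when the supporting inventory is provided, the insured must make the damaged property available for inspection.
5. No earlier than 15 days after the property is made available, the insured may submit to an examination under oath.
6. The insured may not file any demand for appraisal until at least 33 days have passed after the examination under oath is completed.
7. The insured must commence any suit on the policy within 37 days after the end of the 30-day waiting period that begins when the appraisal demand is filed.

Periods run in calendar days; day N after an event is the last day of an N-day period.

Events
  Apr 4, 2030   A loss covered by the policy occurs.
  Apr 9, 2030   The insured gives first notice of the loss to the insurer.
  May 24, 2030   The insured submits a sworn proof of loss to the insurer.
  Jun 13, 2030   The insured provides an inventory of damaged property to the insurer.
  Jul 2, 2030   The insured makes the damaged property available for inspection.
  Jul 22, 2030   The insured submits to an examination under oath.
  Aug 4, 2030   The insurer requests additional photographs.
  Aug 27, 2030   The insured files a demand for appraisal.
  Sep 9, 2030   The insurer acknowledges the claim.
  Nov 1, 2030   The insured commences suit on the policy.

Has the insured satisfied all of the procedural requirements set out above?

(1) the permitted window runs from Apr 4, 2030 + 3 = Apr 7, 2030 to Apr 4, 2030 + 18 = Apr 22, 2030; done Apr 9, 2030 — within the window.
(2) due by Apr 9, 2030 + 90 days = Jul 8, 2030; May 24, 2030 is within that limit.
(3) the permitted window runs from May 24, 2030 + 8 = Jun 1, 2030 to May 24, 2030 + 25 = Jun 18, 2030; done Jun 13, 2030 — within the window.
(4) due by Jun 27, 2030 + 8 days = Jul 5, 2030; done Jul 2, 2030 — timely.
(5) permitted from Jul 2, 2030 + 15 days = Jul 17, 2030 onward; done Jul 22, 2030 — permitted.
(6) permitted from Jul 22, 2030 + 33 days = Aug 24, 2030 onward; done Aug 27, 2030 — permitted.
(7) due by Sep 26, 2030 + 37 days = Nov 2, 2030; completed Nov 1, 2030, before the deadline.

Yes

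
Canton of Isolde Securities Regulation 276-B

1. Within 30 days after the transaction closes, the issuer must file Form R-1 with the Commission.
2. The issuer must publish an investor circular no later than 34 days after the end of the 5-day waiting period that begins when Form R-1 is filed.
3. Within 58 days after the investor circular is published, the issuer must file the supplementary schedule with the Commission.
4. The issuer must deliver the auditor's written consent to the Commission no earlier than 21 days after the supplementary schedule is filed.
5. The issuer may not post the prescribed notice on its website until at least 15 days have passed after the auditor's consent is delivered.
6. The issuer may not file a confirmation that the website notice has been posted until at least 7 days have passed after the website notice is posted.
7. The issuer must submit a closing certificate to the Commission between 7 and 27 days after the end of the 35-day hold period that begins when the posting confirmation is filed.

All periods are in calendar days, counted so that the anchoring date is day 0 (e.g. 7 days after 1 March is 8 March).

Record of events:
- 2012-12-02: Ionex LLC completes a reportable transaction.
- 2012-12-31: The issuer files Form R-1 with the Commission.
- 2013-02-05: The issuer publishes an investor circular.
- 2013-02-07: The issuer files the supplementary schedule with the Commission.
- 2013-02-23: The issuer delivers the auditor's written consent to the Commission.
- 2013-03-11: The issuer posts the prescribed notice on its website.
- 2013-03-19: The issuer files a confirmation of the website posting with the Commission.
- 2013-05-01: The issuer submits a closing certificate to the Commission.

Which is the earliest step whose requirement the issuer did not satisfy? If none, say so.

(1) due by 2012-12-02 + 30 days = 2013-01-01; 2012-12-31 is within that limit.
(2) due by 2013-01-05 + 34 days = 2013-02-08; 2013-02-05 is within that limit.
(3) due by 2013-02-05 + 58 days = 2013-04-04; completed 2013-02-07, before the deadline.
(4) permitted from 2013-02-07 + 21 days = 2013-02-28 onward; 2013-02-23 is 5 days before the earliest permitted date.

Step 4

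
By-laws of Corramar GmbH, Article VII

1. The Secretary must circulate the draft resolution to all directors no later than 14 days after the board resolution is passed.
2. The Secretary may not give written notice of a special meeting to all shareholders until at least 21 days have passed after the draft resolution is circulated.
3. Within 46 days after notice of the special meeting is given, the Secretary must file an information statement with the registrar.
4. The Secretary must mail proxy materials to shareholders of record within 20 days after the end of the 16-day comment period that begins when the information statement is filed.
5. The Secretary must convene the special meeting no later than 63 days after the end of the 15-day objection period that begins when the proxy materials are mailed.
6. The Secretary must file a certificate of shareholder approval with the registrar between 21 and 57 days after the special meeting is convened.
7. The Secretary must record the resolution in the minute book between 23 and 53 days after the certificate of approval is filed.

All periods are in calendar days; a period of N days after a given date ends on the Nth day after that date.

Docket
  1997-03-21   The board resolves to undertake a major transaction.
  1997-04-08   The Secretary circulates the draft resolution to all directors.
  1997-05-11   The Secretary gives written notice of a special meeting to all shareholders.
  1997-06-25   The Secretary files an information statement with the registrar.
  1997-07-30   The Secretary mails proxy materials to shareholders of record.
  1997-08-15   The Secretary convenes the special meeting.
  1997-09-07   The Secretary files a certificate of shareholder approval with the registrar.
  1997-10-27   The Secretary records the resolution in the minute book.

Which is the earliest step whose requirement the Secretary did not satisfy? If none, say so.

(1) due by 1997-03-21 + 14 days = 1997-04-04; not done until 1997-04-08, 4 days after the deadline.
The analysis stops there.

Step 1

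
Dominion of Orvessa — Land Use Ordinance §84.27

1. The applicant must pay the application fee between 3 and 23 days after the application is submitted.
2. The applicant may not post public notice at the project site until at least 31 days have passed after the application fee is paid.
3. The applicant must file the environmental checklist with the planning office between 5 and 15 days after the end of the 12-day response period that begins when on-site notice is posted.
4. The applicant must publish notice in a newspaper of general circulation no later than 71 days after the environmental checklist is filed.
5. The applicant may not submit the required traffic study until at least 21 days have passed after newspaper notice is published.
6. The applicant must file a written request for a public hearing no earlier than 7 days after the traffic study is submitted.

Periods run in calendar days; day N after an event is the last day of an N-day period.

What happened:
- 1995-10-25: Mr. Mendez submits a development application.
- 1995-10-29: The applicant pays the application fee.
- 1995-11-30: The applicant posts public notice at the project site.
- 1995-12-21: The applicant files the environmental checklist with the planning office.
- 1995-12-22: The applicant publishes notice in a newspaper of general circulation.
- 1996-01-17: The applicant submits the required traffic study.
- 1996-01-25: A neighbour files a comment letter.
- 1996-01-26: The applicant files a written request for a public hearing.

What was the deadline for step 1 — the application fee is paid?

Step 1 runs from 1995-10-25, when the application is submitted. The window is 3–23 days after 1995-10-25; it closes on 1995-11-17.

1995-11-17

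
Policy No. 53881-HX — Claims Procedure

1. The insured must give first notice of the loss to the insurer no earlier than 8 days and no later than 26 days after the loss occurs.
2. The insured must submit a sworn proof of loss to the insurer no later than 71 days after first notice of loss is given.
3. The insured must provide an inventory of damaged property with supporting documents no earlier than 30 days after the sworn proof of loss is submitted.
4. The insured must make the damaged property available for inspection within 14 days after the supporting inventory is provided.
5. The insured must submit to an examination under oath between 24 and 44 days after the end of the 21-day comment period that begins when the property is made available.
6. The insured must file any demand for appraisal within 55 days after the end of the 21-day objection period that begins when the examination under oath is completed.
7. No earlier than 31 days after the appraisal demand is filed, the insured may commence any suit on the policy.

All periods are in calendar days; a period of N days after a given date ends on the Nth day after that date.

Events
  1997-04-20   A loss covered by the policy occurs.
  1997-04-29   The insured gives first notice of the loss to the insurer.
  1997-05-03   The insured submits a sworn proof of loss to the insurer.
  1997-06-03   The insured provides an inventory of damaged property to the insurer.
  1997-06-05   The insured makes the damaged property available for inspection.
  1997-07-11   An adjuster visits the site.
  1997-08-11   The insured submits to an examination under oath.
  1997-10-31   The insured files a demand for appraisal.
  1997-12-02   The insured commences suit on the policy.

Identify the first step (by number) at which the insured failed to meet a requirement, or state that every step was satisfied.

Step 5

(1) the permitted window runs from 1997-04-20 + 8 = 1997-04-28 to 1997-04-20 + 26 = 1997-05-16; 1997-04-29 falls inside that range.
(2) due by 1997-04-29 + 71 days = 1997-07-09; done 1997-05-03 — timely.
(3) permitted from 1997-05-03 + 30 days = 1997-06-02 onward; done 1997-06-03, after the minimum wait.
(4) due by 1997-06-03 + 14 days = 1997-06-17; completed 1997-06-05, before the deadline.
(5) the permitted window runs from 1997-06-26 + 24 = 1997-07-20 to 1997-06-26 + 44 = 1997-08-09; done 1997-08-11 — 2 days after the window closed.
No need to go further; step 5 was not satisfied.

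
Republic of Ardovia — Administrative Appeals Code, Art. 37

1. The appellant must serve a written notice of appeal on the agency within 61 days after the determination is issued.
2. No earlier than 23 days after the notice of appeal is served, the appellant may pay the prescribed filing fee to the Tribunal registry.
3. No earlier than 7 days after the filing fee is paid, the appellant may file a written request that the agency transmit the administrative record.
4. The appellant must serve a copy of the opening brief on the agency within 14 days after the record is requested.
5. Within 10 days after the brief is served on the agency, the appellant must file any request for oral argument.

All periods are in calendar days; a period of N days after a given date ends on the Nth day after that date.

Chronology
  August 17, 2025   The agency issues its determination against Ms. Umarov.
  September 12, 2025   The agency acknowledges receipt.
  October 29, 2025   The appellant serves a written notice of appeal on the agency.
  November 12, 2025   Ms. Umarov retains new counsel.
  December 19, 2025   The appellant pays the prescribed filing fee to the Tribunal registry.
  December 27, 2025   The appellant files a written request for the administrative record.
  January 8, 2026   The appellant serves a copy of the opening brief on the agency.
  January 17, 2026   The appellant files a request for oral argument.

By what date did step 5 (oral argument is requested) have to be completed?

January 18, 2026

Step 5 runs from January 8, 2026, when the brief is served on the agency. 10 days after January 8, 2026 is January 18, 2026.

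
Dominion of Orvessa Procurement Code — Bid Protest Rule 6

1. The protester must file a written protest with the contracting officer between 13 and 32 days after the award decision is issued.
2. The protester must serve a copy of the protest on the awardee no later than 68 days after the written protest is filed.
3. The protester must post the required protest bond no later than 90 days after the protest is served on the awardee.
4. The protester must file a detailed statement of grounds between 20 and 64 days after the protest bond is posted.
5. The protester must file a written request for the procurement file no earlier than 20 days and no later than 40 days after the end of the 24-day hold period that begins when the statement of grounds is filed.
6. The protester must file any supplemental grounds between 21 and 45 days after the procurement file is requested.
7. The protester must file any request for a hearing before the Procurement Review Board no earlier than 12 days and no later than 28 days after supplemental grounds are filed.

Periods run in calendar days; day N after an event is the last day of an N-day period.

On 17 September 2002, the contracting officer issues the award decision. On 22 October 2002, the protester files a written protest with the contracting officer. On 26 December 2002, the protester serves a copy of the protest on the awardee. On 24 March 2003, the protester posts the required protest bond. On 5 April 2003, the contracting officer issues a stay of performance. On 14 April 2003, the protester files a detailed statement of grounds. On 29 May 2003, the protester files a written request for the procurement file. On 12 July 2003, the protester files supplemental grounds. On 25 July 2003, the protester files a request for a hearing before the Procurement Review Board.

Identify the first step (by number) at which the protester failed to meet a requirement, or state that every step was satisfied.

Step 1

Step 1: the window is 13–32 days after 17 September 2002 (when the award decision is issued), so 30 September 2002 through 19 October 2002; 22 October 2002 is 3 days past the end of the window.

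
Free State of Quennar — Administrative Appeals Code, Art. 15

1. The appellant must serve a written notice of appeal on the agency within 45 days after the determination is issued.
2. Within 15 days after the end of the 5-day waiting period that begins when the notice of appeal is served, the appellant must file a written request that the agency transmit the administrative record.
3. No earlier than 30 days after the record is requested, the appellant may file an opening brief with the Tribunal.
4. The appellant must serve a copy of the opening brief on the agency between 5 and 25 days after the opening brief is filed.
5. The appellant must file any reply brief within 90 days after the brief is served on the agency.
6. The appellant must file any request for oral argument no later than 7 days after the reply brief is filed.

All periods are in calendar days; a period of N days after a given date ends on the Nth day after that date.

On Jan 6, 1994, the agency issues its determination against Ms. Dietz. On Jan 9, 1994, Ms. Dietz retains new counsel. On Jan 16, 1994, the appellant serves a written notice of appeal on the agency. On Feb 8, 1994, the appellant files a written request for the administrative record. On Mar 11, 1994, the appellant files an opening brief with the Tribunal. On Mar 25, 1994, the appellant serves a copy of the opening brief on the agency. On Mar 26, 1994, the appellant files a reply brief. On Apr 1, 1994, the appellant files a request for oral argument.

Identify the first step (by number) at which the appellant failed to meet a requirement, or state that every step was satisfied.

Step 2

Step 1 — counting 45 days from Jan 6, 1994 (when the determination is issued) gives a deadline of Feb 20, 1994; done Jan 16, 1994 — timely.
Step 2 — counting 15 days from Jan 21, 1994 (end of the 5-day waiting period, which began when the notice of appeal is served on Jan 16, 1994) gives a deadline of Feb 5, 1994; Feb 8, 1994 misses that deadline by 3 days.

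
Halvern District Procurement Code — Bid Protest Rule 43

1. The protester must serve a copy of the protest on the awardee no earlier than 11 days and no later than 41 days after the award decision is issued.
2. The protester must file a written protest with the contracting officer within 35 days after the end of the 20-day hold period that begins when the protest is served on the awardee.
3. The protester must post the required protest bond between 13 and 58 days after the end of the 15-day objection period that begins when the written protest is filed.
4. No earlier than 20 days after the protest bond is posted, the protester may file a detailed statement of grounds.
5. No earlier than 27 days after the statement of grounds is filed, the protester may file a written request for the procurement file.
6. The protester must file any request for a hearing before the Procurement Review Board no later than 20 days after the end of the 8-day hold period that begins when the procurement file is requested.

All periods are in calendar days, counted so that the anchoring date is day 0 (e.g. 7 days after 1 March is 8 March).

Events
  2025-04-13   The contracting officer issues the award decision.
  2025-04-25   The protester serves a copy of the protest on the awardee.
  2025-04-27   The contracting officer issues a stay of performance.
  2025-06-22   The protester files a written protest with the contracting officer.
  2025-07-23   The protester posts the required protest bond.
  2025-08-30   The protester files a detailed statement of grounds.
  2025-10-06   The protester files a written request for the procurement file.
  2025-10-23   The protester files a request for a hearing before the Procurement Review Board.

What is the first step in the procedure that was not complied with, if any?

Step 2

Step 1: the window is 11–41 days after 2025-04-13 (when the award decision is issued), so 2025-04-24 through 2025-05-24; done 2025-04-25, which is between those dates.
Step 2: 35 days after 2025-05-15 (end of the 20-day hold period, which began when the protest is served on the awardee on 2025-04-25) is 2025-06-19; done 2025-06-22 — 3 days late.
The analysis stops there.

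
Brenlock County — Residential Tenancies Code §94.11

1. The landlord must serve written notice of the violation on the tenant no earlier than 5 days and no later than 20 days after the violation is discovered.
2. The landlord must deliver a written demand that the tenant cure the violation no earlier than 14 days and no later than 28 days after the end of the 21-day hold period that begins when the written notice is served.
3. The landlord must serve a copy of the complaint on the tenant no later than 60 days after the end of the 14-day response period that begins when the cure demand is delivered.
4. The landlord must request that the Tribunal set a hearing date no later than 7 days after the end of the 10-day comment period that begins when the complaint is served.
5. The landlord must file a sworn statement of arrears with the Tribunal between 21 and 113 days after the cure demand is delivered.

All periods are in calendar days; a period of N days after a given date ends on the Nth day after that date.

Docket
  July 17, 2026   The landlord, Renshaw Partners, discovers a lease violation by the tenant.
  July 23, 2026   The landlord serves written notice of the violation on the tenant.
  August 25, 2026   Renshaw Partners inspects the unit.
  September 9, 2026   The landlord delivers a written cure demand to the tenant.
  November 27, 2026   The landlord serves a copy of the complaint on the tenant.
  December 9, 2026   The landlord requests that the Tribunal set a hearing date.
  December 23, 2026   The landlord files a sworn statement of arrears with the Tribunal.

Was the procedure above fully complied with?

Step 1 — 5 and 20 days from July 17, 2026 (when the violation is discovered) are July 22, 2026 and August 6, 2026 respectively; done July 23, 2026 — within the window.
Step 2 — 14 and 28 days from August 13, 2026 (end of the 21-day hold period, which began when the written notice is served on July 23, 2026) are August 27, 2026 and September 10, 2026 respectively; September 9, 2026 falls inside that range.
Step 3 — counting 60 days from September 23, 2026 (end of the 14-day response period, which began when the cure demand is delivered on September 9, 2026) gives a deadline of November 22, 2026; not done until November 27, 2026, 5 days after the deadline.
No need to go further; step 3 was not satisfied.

No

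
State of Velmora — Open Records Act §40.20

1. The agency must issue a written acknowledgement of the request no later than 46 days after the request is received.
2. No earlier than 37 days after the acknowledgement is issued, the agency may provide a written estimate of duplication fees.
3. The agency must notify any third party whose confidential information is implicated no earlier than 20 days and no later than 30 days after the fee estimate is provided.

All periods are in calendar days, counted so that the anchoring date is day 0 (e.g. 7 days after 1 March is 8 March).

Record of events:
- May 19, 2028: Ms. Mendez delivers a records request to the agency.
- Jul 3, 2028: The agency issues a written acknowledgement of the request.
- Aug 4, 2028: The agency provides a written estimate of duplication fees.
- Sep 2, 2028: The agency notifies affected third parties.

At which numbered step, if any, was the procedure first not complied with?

Step 1 — counting 46 days from May 19, 2028 (when the request is received) gives a deadline of Jul 4, 2028; done Jul 3, 2028 — timely.
Step 2 — must wait 37 days from Jul 3, 2028 (when the acknowledgement is issued), so not before Aug 9, 2028; acted on Aug 4, 2028, 5 days prematurely.
The procedure was therefore not followed at step 2.

Step 2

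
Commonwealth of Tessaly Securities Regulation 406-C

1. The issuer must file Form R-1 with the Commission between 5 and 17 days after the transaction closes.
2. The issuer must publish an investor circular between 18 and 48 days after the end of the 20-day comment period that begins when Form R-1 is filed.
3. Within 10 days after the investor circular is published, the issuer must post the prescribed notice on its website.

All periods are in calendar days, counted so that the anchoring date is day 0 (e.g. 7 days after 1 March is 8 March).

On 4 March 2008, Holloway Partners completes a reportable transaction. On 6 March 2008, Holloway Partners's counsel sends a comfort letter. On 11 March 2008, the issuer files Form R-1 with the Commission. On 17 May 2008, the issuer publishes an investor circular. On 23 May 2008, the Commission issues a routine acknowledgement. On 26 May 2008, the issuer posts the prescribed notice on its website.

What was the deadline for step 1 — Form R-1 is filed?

Step 1 runs from 4 March 2008, when the transaction closes. The window is 5–17 days after 4 March 2008; it closes on 21 March 2008.

21 March 2008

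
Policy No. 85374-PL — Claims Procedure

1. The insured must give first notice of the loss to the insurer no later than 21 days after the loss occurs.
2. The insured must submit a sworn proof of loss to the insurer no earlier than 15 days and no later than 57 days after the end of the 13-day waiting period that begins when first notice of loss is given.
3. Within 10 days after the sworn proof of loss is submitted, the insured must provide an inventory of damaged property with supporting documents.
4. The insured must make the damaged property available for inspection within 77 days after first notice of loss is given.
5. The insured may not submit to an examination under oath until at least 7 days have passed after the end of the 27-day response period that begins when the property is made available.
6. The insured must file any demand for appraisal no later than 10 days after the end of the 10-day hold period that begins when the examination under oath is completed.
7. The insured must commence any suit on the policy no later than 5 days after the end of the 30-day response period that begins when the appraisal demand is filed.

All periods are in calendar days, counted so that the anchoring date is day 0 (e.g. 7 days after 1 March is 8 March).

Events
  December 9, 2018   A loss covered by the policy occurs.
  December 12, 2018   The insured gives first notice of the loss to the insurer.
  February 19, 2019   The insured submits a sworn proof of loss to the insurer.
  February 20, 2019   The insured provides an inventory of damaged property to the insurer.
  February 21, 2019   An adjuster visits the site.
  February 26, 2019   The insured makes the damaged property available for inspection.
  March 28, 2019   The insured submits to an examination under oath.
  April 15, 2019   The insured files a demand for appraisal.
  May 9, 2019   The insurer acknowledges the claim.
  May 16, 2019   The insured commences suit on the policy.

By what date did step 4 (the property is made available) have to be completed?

Step 4 runs from December 12, 2018, when first notice of loss is given. 77 days after December 12, 2018 is February 27, 2019.

February 27, 2019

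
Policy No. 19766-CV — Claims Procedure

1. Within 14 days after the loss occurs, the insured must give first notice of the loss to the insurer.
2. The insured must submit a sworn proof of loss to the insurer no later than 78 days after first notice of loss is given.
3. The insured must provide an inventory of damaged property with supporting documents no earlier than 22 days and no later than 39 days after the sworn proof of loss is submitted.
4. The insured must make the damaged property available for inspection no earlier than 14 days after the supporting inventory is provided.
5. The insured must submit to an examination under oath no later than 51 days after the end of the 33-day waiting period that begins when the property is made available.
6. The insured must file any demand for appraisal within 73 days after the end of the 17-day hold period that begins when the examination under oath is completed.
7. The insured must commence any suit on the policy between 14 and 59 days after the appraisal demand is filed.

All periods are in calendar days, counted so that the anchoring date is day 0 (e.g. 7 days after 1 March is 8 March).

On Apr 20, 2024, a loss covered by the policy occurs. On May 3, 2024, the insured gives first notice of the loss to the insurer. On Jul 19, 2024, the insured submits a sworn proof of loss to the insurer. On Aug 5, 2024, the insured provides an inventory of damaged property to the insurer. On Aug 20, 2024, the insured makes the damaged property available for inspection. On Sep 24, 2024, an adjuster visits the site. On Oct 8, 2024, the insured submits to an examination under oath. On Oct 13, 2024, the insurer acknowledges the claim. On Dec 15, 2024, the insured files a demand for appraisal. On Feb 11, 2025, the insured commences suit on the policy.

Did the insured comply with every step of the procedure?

Step 1 — counting 14 days from Apr 20, 2024 (when the loss occurs) gives a deadline of May 4, 2024; May 3, 2024 is within that limit.
Step 2 — counting 78 days from May 3, 2024 (when first notice of loss is given) gives a deadline of Jul 20, 2024; Jul 19, 2024 is within that limit.
Step 3 — 22 and 39 days from Jul 19, 2024 (when the sworn proof of loss is submitted) are Aug 10, 2024 and Aug 27, 2024 respectively; done Aug 5, 2024 — 5 days before the window opened.
No need to go further; step 3 was not satisfied.

No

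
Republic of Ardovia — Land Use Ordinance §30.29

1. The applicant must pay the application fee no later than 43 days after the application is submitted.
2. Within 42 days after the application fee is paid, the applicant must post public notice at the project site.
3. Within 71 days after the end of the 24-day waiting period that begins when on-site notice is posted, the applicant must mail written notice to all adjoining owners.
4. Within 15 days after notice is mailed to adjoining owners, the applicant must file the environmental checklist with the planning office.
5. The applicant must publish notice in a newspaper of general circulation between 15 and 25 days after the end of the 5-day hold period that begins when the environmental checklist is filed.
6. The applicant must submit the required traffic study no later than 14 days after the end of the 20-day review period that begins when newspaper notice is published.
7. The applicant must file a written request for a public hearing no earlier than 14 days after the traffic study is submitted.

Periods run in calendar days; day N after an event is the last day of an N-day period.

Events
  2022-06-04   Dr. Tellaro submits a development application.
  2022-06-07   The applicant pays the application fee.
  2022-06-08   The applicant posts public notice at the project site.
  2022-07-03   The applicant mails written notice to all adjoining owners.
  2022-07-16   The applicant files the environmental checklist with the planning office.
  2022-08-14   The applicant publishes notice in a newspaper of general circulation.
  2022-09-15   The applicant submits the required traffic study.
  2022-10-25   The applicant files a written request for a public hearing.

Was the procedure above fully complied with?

Yes

Step 1: 43 days after 2022-06-04 (when the application is submitted) is 2022-07-17; done 2022-06-07 — timely.
Step 2: 42 days after 2022-06-07 (when the application fee is paid) is 2022-07-19; completed 2022-06-08, before the deadline.
Step 3: 71 days after 2022-07-02 (end of the 24-day waiting period, which began when on-site notice is posted on 2022-06-08) is 2022-09-11; 2022-07-03 is within that limit.
Step 4: 15 days after 2022-07-03 (when notice is mailed to adjoining owners) is 2022-07-18; completed 2022-07-16, before the deadline.
Step 5: the window is 15–25 days after 2022-07-21 (end of the 5-day hold period, which began when the environmental checklist is filed on 2022-07-16), so 2022-08-05 through 2022-08-15; done 2022-08-14 — within the window.
Step 6: 14 days after 2022-09-03 (end of the 20-day review period, which began when newspaper notice is published on 2022-08-14) is 2022-09-17; completed 2022-09-15, before the deadline.
Step 7: the earliest permitted date is 14 days after 2022-09-15 (when the traffic study is submitted), i.e. 2022-09-29; done 2022-10-25, after the minimum wait.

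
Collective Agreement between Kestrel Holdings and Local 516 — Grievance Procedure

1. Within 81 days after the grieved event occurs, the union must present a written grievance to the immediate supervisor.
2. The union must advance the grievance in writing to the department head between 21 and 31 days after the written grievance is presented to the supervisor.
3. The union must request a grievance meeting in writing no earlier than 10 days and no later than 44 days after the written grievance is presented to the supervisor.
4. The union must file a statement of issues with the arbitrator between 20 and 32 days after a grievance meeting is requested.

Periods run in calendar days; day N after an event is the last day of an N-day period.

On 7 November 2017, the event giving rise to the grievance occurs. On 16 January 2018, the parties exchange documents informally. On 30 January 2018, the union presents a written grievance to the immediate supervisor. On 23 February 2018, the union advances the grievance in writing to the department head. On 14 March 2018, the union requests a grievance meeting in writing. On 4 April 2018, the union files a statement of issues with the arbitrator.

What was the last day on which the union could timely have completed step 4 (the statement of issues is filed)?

Step 4 runs from 14 March 2018, when a grievance meeting is requested. The window is 20–32 days after 14 March 2018; it closes on 15 April 2018.

15 April 2018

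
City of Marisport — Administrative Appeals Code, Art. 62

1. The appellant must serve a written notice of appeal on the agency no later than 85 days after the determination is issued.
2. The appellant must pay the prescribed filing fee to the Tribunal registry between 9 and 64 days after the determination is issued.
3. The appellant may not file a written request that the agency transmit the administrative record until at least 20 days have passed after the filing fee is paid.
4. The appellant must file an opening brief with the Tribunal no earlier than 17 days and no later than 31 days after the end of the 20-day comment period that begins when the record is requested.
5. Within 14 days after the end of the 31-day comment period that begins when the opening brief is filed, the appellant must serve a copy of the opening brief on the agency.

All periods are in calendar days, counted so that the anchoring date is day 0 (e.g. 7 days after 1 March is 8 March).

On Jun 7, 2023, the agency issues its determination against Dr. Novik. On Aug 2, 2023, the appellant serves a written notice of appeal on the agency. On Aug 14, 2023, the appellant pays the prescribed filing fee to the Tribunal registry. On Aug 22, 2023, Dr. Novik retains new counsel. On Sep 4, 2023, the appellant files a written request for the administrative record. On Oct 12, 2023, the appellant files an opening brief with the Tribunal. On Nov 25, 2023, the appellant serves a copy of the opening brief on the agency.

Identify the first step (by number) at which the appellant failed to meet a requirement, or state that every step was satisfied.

Step 2

Step 1 — counting 85 days from Jun 7, 2023 (when the determination is issued) gives a deadline of Aug 31, 2023; Aug 2, 2023 is within that limit.
Step 2 — 9 and 64 days from Jun 7, 2023 (when the determination is issued) are Jun 16, 2023 and Aug 10, 2023 respectively; done Aug 14, 2023 — 4 days after the window closed.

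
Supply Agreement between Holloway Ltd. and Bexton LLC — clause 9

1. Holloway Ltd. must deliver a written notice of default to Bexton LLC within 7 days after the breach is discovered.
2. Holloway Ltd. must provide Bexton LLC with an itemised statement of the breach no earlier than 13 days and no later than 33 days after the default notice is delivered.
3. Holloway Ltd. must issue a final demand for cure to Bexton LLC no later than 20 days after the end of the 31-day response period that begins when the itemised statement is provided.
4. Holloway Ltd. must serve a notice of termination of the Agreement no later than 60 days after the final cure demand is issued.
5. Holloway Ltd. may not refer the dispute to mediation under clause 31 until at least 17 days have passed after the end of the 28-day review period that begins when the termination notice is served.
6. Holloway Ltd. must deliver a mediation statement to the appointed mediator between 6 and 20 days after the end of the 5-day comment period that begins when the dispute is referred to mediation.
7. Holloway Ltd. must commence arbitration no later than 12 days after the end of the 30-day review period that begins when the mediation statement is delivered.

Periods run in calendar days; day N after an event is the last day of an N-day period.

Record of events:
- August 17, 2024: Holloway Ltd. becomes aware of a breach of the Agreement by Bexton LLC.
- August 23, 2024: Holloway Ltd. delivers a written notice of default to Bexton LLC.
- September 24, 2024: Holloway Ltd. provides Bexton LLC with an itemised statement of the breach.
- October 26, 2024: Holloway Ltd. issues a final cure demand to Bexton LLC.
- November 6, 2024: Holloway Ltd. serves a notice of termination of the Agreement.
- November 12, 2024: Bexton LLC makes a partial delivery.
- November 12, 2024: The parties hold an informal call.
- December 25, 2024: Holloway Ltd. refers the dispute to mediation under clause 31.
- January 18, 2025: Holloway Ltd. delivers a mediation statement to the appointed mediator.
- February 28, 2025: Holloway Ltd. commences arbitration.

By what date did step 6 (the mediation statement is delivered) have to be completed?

January 19, 2025

The dispute is referred to mediation on December 25, 2024; the 5-day comment period therefore ends December 30, 2024, and step 6 runs from that date. The window is 6–20 days after December 30, 2024; it closes on January 19, 2025.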